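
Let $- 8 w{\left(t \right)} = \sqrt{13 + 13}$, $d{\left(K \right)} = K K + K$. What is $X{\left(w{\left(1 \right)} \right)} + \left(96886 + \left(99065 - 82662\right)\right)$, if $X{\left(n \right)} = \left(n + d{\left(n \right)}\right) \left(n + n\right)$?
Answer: $\frac{906325}{8} - \frac{13 \sqrt{26}}{128} \approx 1.1329 \cdot 10^{5}$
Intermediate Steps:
$d{\left(K \right)} = K + K^{2}$ ($d{\left(K \right)} = K^{2} + K = K + K^{2}$)
$w{\left(t \right)} = - \frac{\sqrt{26}}{8}$ ($w{\left(t \right)} = - \frac{\sqrt{13 + 13}}{8} = - \frac{\sqrt{26}}{8}$)
$X{\left(n \right)} = 2 n \left(n + n \left(1 + n\right)\right)$ ($X{\left(n \right)} = \left(n + n \left(1 + n\right)\right) \left(n + n\right) = \left(n + n \left(1 + n\right)\right) 2 n = 2 n \left(n + n \left(1 + n\right)\right)$)
$X{\left(w{\left(1 \right)} \right)} + \left(96886 + \left(99065 - 82662\right)\right) = 2 \left(- \frac{\sqrt{26}}{8}\right)^{2} \left(2 - \frac{\sqrt{26}}{8}\right) + \left(96886 + \left(99065 - 82662\right)\right) = 2 \cdot \frac{13}{32} \left(2 - \frac{\sqrt{26}}{8}\right) + \left(96886 + 16403\right) = \left(\frac{13}{8} - \frac{13 \sqrt{26}}{128}\right) + 113289 = \frac{906325}{8} - \frac{13 \sqrt{26}}{128}$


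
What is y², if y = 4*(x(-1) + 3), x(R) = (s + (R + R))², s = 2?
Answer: 144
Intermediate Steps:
x(R) = (2 + 2*R)² (x(R) = (2 + (R + R))² = (2 + 2*R)²)
y = 12 (y = 4*(4*(1 - 1)² + 3) = 4*(4*0² + 3) = 4*(4*0 + 3) = 4*(0 + 3) = 4*3 = 12)
y² = 12² = 144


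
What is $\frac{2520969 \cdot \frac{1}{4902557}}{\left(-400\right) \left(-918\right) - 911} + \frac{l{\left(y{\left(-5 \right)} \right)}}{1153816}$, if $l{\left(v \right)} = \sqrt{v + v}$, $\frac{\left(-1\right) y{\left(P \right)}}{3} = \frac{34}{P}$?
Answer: $\frac{229179}{163250245543} + \frac{\sqrt{255}}{2884540} \approx 6.9398 \cdot 10^{-6}$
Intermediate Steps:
$y{\left(P \right)} = - \frac{102}{P}$ ($y{\left(P \right)} = - 3 \frac{34}{P} = - \frac{102}{P}$)
$l{\left(v \right)} = \sqrt{2} \sqrt{v}$ ($l{\left(v \right)} = \sqrt{2 v} = \sqrt{2} \sqrt{v}$)
$\frac{2520969 \cdot \frac{1}{4902557}}{\left(-400\right) \left(-918\right) - 911} + \frac{l{\left(y{\left(-5 \right)} \right)}}{1153816} = \frac{2520969 \cdot \frac{1}{4902557}}{\left(-400\right) \left(-918\right) - 911} + \frac{\sqrt{2} \sqrt{- \frac{102}{-5}}}{1153816} = \frac{2520969 \cdot \frac{1}{4902557}}{367200 - 911} + \sqrt{2} \sqrt{\left(-102\right) \left(- \frac{1}{5}\right)} \frac{1}{1153816} = \frac{229179}{445687 \cdot 366289} + \sqrt{2} \sqrt{\frac{102}{5}} \cdot \frac{1}{1153816} = \frac{229179}{445687} \cdot \frac{1}{366289} + \sqrt{2} \frac{\sqrt{510}}{5} \cdot \frac{1}{1153816} = \frac{229179}{163250245543} + \frac{2 \sqrt{255}}{5} \cdot \frac{1}{1153816} = \frac{229179}{163250245543} + \frac{\sqrt{255}}{2884540}$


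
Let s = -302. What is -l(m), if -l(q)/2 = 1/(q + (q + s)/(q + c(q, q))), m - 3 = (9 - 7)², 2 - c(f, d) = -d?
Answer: -32/183 ≈ -0.17486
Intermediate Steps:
c(f, d) = 2 + d (c(f, d) = 2 - (-1)*d = 2 + d)
m = 7 (m = 3 + (9 - 7)² = 3 + 2² = 3 + 4 = 7)
l(q) = -2/(q + (-302 + q)/(2 + 2*q)) (l(q) = -2/(q + (q - 302)/(q + (2 + q))) = -2/(q + (-302 + q)/(2 + 2*q)))
-l(m) = -4*(-1 - 1*7)/(-302 + 2*7² + 3*7) = -4*(-1 - 7)/(-302 + 2*49 + 21) = -4*(-8)/(-302 + 98 + 21) = -4*(-8)/(-183) = -4*(-1)*(-8)/183 = -1*32/183 = -32/183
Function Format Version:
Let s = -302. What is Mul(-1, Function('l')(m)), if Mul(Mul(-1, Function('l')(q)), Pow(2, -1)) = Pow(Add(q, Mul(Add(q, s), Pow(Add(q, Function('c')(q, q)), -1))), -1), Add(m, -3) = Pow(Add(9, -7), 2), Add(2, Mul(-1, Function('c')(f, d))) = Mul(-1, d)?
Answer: Rational(-32, 183) ≈ -0.17486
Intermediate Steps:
Function('c')(f, d) = Add(2, d) (Function('c')(f, d) = Add(2, Mul(-1, Mul(-1, d))) = Add(2, d))
m = 7 (m = Add(3, Pow(Add(9, -7), 2)) = Add(3, Pow(2, 2)) = Add(3, 4) = 7)
Function('l')(q) = Mul(-2, Pow(Add(q, Mul(Pow(Add(2, Mul(2, q)), -1), Add(-302, q))), -1)) (Function('l')(q) = Mul(-2, Pow(Add(q, Mul(Add(q, -302), Pow(Add(q, Add(2, q)), -1))), -1)) = Mul(-2, Pow(Add(q, Mul(Add(-302, q), Pow(Add(2, Mul(2, q)), -1))), -1)) = Mul(-2, Pow(Add(q, Mul(Pow(Add(2, Mul(2, q)), -1), Add(-302, q))), -1)))
Mul(-1, Function('l')(m)) = Mul(-1, Mul(4, Pow(Add(-302, Mul(2, Pow(7, 2)), Mul(3, 7)), -1), Add(-1, Mul(-1, 7)))) = Mul(-1, Mul(4, Pow(Add(-302, Mul(2, 49), 21), -1), Add(-1, -7))) = Mul(-1, Mul(4, Pow(Add(-302, 98, 21), -1), -8)) = Mul(-1, Mul(4, Pow(-183, -1), -8)) = Mul(-1, Mul(4, Rational(-1, 183), -8)) = Mul(-1, Rational(32, 183)) = Rational(-32, 183)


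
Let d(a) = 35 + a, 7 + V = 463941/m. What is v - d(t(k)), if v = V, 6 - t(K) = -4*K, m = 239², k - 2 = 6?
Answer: -4105739/57121 ≈ -71.878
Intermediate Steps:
k = 8 (k = 2 + 6 = 8)
m = 57121
V = 64094/57121 (V = -7 + 463941/57121 = 64094/57121 ≈ 1.1221)
t(K) = 6 + 4*K (t(K) = 6 - (-4)*K = 6 + 4*K)
v = 64094/57121 ≈ 1.1221
v - d(t(k)) = 64094/57121 - (35 + (6 + 4*8)) = 64094/57121 - (35 + (6 + 32)) = 64094/57121 - (35 + 38) = 64094/57121 - 1*73 = 64094/57121 - 73 = -4105739/57121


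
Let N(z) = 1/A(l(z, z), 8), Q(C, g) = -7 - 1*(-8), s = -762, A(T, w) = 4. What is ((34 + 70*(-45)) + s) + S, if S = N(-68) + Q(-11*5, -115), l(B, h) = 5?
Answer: -15507/4 ≈ -3876.8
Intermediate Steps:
Q(C, g) = 1 (Q(C, g) = -7 + 8 = 1)
N(z) = 1/4
S = 5/4 (S = 1/4 + 1 = 5/4 ≈ 1.2500)
((34 + 70*(-45)) + s) + S = ((34 + 70*(-45)) - 762) + 5/4 = ((34 - 3150) - 762) + 5/4 = (-3116 - 762) + 5/4 = -3878 + 5/4 = -15507/4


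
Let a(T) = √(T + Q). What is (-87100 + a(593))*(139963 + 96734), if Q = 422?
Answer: -20616308700 + 236697*√1015 ≈ -2.0609e+10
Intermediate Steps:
a(T) = √(422 + T) (a(T) = √(T + 422) = √(422 + T))
(-87100 + a(593))*(139963 + 96734) = (-87100 + √(422 + 593))*(139963 + 96734) = (-87100 + √1015)*236697 = -20616308700 + 236697*√1015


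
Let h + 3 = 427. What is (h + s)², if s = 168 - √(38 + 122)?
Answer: 350624 - 4736*√10 ≈ 3.3565e+5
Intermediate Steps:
h = 424 (h = -3 + 427 = 424)
s = 168 - 4*√10 (s = 168 - √160 = 168 - 4*√10 ≈ 155.35)
(h + s)² = (424 + (168 - 4*√10))² = (592 - 4*√10)²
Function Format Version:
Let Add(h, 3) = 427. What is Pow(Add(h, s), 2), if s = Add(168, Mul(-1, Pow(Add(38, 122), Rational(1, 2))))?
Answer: Add(350624, Mul(-4736, Pow(10, Rational(1, 2)))) ≈ 3.3565e+5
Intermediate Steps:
h = 424 (h = Add(-3, 427) = 424)
s = Add(168, Mul(-4, Pow(10, Rational(1, 2)))) (s = Add(168, Mul(-1, Pow(160, Rational(1, 2)))) = Add(168, Mul(-1, Mul(4, Pow(10, Rational(1, 2))))) = Add(168, Mul(-4, Pow(10, Rational(1, 2)))) ≈ 155.35)
Pow(Add(h, s), 2) = Pow(Add(424, Add(168, Mul(-4, Pow(10, Rational(1, 2))))), 2) = Pow(Add(592, Mul(-4, Pow(10, Rational(1, 2)))), 2)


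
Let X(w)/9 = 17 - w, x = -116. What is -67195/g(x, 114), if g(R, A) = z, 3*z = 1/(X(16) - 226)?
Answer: 43743945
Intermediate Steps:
X(w) = 153 - 9*w (X(w) = 9*(17 - w) = 153 - 9*w)
z = -1/651 (z = 1/(3*((153 - 9*16) - 226)) = 1/(3*((153 - 144) - 226)) = 1/(3*(9 - 226)) = (⅓)/(-217) = (⅓)*(-1/217) = -1/651 ≈ -0.0015361)
g(R, A) = -1/651
-67195/g(x, 114) = -67195/(-1/651) = -67195*(-651) = 43743945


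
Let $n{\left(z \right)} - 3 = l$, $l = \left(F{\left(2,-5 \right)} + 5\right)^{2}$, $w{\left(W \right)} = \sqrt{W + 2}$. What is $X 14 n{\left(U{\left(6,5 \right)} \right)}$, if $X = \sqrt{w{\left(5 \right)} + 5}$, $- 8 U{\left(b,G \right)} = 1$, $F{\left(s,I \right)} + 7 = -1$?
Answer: $168 \sqrt{5 + \sqrt{7}} \approx 464.54$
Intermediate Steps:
$w{\left(W \right)} = \sqrt{2 + W}$
$F{\left(s,I \right)} = -8$ ($F{\left(s,I \right)} = -7 - 1 = -8$)
$U{\left(b,G \right)} = - \frac{1}{8}$ ($U{\left(b,G \right)} = \left(- \frac{1}{8}\right) 1 = - \frac{1}{8}$)
$X = \sqrt{5 + \sqrt{7}}$ ($X = \sqrt{\sqrt{2 + 5} + 5} = \sqrt{\sqrt{7} + 5} = \sqrt{5 + \sqrt{7}} \approx 2.7651$)
$l = 9$ ($l = \left(-8 + 5\right)^{2} = \left(-3\right)^{2} = 9$)
$n{\left(z \right)} = 12$ ($n{\left(z \right)} = 3 + 9 = 12$)
$X 14 n{\left(U{\left(6,5 \right)} \right)} = \sqrt{5 + \sqrt{7}} \cdot 14 \cdot 12 = 14 \sqrt{5 + \sqrt{7}} \cdot 12 = 168 \sqrt{5 + \sqrt{7}}$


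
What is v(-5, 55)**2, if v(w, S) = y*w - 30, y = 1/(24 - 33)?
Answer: 70225/81 ≈ 866.98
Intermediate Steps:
y = -1/9 (y = 1/(-9) = -1/9 ≈ -0.11111)
v(w, S) = -30 - w/9 (v(w, S) = -w/9 - 30 = -30 - w/9)
v(-5, 55)**2 = (-30 - 1/9*(-5))**2 = (-30 + 5/9)**2 = (-265/9)**2 = 70225/81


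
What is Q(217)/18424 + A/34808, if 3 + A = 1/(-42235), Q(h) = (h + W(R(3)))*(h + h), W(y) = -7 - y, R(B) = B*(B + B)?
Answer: 1093745371583/241834062260 ≈ 4.5227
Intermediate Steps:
R(B) = 2*B² (R(B) = B*(2*B) = 2*B²)
Q(h) = 2*h*(-25 + h) (Q(h) = (h + (-7 - 2*3²))*(h + h) = (h + (-7 - 2*9))*(2*h) = (h + (-7 - 1*18))*(2*h) = (h + (-7 - 18))*(2*h) = (h - 25)*(2*h) = (-25 + h)*(2*h) = 2*h*(-25 + h))
A = -126706/42235 (A = -3 + 1/(-42235) = -3 - 1/42235 = -126706/42235 ≈ -3.0000)
Q(217)/18424 + A/34808 = (2*217*(-25 + 217))/18424 - 126706/42235/34808 = (2*217*192)*(1/18424) - 126706/42235*1/34808 = 83328*(1/18424) - 63353/735057940 = 1488/329 - 63353/735057940 = 1093745371583/241834062260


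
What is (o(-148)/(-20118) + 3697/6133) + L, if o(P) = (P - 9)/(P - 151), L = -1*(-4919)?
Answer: 181492630379687/36891724506 ≈ 4919.6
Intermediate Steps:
L = 4919
o(P) = (-9 + P)/(-151 + P)
(o(-148)/(-20118) + 3697/6133) + L = (((-9 - 148)/(-151 - 148))/(-20118) + 3697/6133) + 4919 = ((-157/(-299))*(-1/20118) + 3697*(1/6133)) + 4919 = (-1/299*(-157)*(-1/20118) + 3697/6133) + 4919 = ((157/299)*(-1/20118) + 3697/6133) + 4919 = (-157/6015282 + 3697/6133) + 4919 = 22237534673/36891724506 + 4919 = 181492630379687/36891724506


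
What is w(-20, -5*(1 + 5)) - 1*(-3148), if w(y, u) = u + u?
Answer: 3088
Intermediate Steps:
w(y, u) = 2*u
w(-20, -5*(1 + 5)) - 1*(-3148) = 2*(-5*(1 + 5)) - 1*(-3148) = 2*(-5*6) + 3148 = 2*(-30) + 3148 = -60 + 3148 = 3088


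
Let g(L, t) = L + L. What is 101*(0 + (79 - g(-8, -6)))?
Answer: 9595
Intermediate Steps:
g(L, t) = 2*L
101*(0 + (79 - g(-8, -6))) = 101*(0 + (79 - 2*(-8))) = 101*(0 + (79 - 1*(-16))) = 101*(0 + (79 + 16)) = 101*(0 + 95) = 101*95 = 9595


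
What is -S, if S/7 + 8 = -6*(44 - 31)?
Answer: 602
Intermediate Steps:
S = -602 (S = -56 + 7*(-6*(44 - 31)) = -56 + 7*(-6*13) = -56 + 7*(-78) = -56 - 546 = -602)
-S = -1*(-602) = 602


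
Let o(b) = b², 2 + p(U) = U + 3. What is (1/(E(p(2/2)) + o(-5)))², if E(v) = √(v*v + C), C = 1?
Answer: (25 + √5)⁻² ≈ 0.0013481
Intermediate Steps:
p(U) = 1 + U (p(U) = -2 + (U + 3) = -2 + (3 + U) = 1 + U)
E(v) = √(1 + v²) (E(v) = √(v*v + 1) = √(v² + 1) = √(1 + v²))
(1/(E(p(2/2)) + o(-5)))² = (1/(√(1 + (1 + 2/2)²) + (-5)²))² = (1/(√(1 + (1 + 2*(½))²) + 25))² = (1/(√(1 + (1 + 1)²) + 25))² = (1/(√(1 + 2²) + 25))² = (1/(√(1 + 4) + 25))² = (1/(√5 + 25))² = (1/(25 + √5))² = (25 + √5)⁻²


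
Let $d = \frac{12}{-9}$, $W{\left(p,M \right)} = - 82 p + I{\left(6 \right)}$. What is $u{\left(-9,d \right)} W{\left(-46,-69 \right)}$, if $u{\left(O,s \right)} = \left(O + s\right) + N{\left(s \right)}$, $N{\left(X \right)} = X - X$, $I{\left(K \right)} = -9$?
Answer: $- \frac{116653}{3} \approx -38884.0$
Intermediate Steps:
$W{\left(p,M \right)} = -9 - 82 p$ ($W{\left(p,M \right)} = - 82 p - 9 = -9 - 82 p$)
$N{\left(X \right)} = 0$
$d = - \frac{4}{3}$ ($d = 12 \left(- \frac{1}{9}\right) = - \frac{4}{3} \approx -1.3333$)
$u{\left(O,s \right)} = O + s$ ($u{\left(O,s \right)} = \left(O + s\right) + 0 = O + s$)
$u{\left(-9,d \right)} W{\left(-46,-69 \right)} = \left(-9 - \frac{4}{3}\right) \left(-9 - -3772\right) = - \frac{31 \left(-9 + 3772\right)}{3} = \left(- \frac{31}{3}\right) 3763 = - \frac{116653}{3}$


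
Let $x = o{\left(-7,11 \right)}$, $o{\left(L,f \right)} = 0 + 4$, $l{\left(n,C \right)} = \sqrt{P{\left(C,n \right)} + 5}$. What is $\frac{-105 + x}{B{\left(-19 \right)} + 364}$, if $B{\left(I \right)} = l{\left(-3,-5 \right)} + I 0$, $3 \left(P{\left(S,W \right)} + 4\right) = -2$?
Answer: $- \frac{110292}{397487} + \frac{101 \sqrt{3}}{397487} \approx -0.27703$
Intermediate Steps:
$P{\left(S,W \right)} = - \frac{14}{3}$ ($P{\left(S,W \right)} = -4 + \frac{1}{3} \left(-2\right) = -4 - \frac{2}{3} = - \frac{14}{3}$)
$l{\left(n,C \right)} = \frac{\sqrt{3}}{3}$ ($l{\left(n,C \right)} = \sqrt{- \frac{14}{3} + 5} = \sqrt{\frac{1}{3}} = \frac{\sqrt{3}}{3}$)
$o{\left(L,f \right)} = 4$
$x = 4$
$B{\left(I \right)} = \frac{\sqrt{3}}{3}$ ($B{\left(I \right)} = \frac{\sqrt{3}}{3} + I 0 = \frac{\sqrt{3}}{3} + 0 = \frac{\sqrt{3}}{3}$)
$\frac{-105 + x}{B{\left(-19 \right)} + 364} = \frac{-105 + 4}{\frac{\sqrt{3}}{3} + 364} = - \frac{101}{364 + \frac{\sqrt{3}}{3}}$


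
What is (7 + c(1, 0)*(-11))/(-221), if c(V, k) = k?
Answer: -7/221 ≈ -0.031674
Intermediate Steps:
(7 + c(1, 0)*(-11))/(-221) = (7 + 0*(-11))/(-221) = (7 + 0)*(-1/221) = 7*(-1/221) = -7/221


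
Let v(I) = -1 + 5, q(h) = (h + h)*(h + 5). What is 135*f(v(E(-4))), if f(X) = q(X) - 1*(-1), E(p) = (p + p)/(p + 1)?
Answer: 9855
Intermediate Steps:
q(h) = 2*h*(5 + h) (q(h) = (2*h)*(5 + h) = 2*h*(5 + h))
E(p) = 2*p/(1 + p) (E(p) = (2*p)/(1 + p) = 2*p/(1 + p))
v(I) = 4
f(X) = 1 + 2*X*(5 + X) (f(X) = 2*X*(5 + X) - 1*(-1) = 2*X*(5 + X) + 1 = 1 + 2*X*(5 + X))
135*f(v(E(-4))) = 135*(1 + 2*4*(5 + 4)) = 135*(1 + 2*4*9) = 135*(1 + 72) = 135*73 = 9855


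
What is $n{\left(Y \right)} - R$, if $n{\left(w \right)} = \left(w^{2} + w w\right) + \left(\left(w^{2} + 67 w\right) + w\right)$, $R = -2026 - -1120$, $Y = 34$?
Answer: $6686$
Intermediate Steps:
$R = -906$ ($R = -2026 + 1120 = -906$)
$n{\left(w \right)} = 3 w^{2} + 68 w$ ($n{\left(w \right)} = \left(w^{2} + w^{2}\right) + \left(w^{2} + 68 w\right) = 2 w^{2} + \left(w^{2} + 68 w\right) = 3 w^{2} + 68 w$)
$n{\left(Y \right)} - R = 34 \left(68 + 3 \cdot 34\right) - -906 = 34 \left(68 + 102\right) + 906 = 34 \cdot 170 + 906 = 5780 + 906 = 6686$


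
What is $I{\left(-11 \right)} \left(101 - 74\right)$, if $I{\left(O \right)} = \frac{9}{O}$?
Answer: $- \frac{243}{11} \approx -22.091$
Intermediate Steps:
$I{\left(-11 \right)} \left(101 - 74\right) = \frac{9}{-11} \left(101 - 74\right) = 9 \left(- \frac{1}{11}\right) 27 = \left(- \frac{9}{11}\right) 27 = - \frac{243}{11}$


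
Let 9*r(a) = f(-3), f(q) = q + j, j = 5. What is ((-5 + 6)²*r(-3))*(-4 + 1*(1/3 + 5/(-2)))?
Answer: -37/27 ≈ -1.3704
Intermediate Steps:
f(q) = 5 + q (f(q) = q + 5 = 5 + q)
r(a) = 2/9 (r(a) = (5 - 3)/9 = (⅑)*2 = 2/9)
((-5 + 6)²*r(-3))*(-4 + 1*(1/3 + 5/(-2))) = ((-5 + 6)²*(2/9))*(-4 + 1*(1/3 + 5/(-2))) = (1²*(2/9))*(-4 + 1*(1*(⅓) + 5*(-½))) = (1*(2/9))*(-4 + 1*(⅓ - 5/2)) = 2*(-4 + 1*(-13/6))/9 = 2*(-4 - 13/6)/9 = (2/9)*(-37/6) = -37/27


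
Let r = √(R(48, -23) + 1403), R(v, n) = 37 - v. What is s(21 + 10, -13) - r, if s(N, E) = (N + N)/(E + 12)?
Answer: -62 - 4*√87 ≈ -99.310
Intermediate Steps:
s(N, E) = 2*N/(12 + E) (s(N, E) = (2*N)/(12 + E) = 2*N/(12 + E))
r = 4*√87 (r = √((37 - 1*48) + 1403) = √((37 - 48) + 1403) = √(-11 + 1403) = √1392 = 4*√87 ≈ 37.310)
s(21 + 10, -13) - r = 2*(21 + 10)/(12 - 13) - 4*√87 = 2*31/(-1) - 4*√87 = 2*31*(-1) - 4*√87 = -62 - 4*√87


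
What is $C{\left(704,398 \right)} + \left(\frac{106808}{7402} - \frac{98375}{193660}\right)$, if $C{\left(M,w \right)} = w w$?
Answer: $\frac{22708754723881}{143347132} \approx 1.5842 \cdot 10^{5}$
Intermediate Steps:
$C{\left(M,w \right)} = w^{2}$
$C{\left(704,398 \right)} + \left(\frac{106808}{7402} - \frac{98375}{193660}\right) = 398^{2} + \left(\frac{106808}{7402} - \frac{98375}{193660}\right) = 158404 + \left(106808 \cdot \frac{1}{7402} - \frac{19675}{38732}\right) = 158404 + \left(\frac{53404}{3701} - \frac{19675}{38732}\right) = 158404 + \frac{1995626553}{143347132} = \frac{22708754723881}{143347132}$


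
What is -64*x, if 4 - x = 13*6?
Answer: 4736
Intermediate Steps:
x = -74 (x = 4 - 13*6 = 4 - 1*78 = 4 - 78 = -74)
-64*x = -64*(-74) = 4736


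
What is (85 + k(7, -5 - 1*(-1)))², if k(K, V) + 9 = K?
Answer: 6889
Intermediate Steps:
k(K, V) = -9 + K
(85 + k(7, -5 - 1*(-1)))² = (85 + (-9 + 7))² = (85 - 2)² = 83² = 6889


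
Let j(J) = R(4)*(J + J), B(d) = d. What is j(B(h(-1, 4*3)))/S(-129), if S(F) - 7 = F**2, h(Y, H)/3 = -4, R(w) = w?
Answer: -12/2081 ≈ -0.0057665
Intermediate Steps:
h(Y, H) = -12 (h(Y, H) = 3*(-4) = -12)
S(F) = 7 + F**2
j(J) = 8*J (j(J) = 4*(J + J) = 4*(2*J) = 8*J)
j(B(h(-1, 4*3)))/S(-129) = (8*(-12))/(7 + (-129)**2) = -96/(7 + 16641) = -96/16648 = -96*1/16648 = -12/2081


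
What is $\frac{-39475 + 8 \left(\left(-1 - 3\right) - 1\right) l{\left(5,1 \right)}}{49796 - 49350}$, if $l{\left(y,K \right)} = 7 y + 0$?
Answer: $- \frac{40875}{446} \approx -91.648$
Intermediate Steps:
$l{\left(y,K \right)} = 7 y$
$\frac{-39475 + 8 \left(\left(-1 - 3\right) - 1\right) l{\left(5,1 \right)}}{49796 - 49350} = \frac{-39475 + 8 \left(\left(-1 - 3\right) - 1\right) 7 \cdot 5}{49796 - 49350} = \frac{-39475 + 8 \left(-4 - 1\right) 35}{446} = \left(-39475 + 8 \left(-5\right) 35\right) \frac{1}{446} = \left(-39475 - 1400\right) \frac{1}{446} = \left(-40875\right) \frac{1}{446} = - \frac{40875}{446}$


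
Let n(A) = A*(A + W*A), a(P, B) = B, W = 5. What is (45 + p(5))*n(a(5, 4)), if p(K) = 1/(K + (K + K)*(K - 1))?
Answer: 64832/15 ≈ 4322.1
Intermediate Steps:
n(A) = 6*A**2 (n(A) = A*(A + 5*A) = A*(6*A) = 6*A**2)
p(K) = 1/(K + 2*K*(-1 + K)) (p(K) = 1/(K + (2*K)*(-1 + K)) = 1/(K + 2*K*(-1 + K)))
(45 + p(5))*n(a(5, 4)) = (45 + 1/(5*(-1 + 2*5)))*(6*4**2) = (45 + 1/(5*(-1 + 10)))*(6*16) = (45 + (1/5)/9)*96 = (45 + (1/5)*(1/9))*96 = (45 + 1/45)*96 = (2026/45)*96 = 64832/15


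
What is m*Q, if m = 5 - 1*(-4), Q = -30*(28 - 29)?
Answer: 270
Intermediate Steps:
Q = 30 (Q = -30*(-1) = 30)
m = 9 (m = 5 + 4 = 9)
m*Q = 9*30 = 270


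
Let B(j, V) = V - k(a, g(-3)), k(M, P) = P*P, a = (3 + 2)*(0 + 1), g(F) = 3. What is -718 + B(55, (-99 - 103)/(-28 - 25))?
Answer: -38329/53 ≈ -723.19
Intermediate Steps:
a = 5 (a = 5*1 = 5)
k(M, P) = P²
B(j, V) = -9 + V (B(j, V) = V - 1*3² = V - 1*9 = V - 9 = -9 + V)
-718 + B(55, (-99 - 103)/(-28 - 25)) = -718 + (-9 + (-99 - 103)/(-28 - 25)) = -718 + (-9 - 202/(-53)) = -718 + (-9 - 202*(-1/53)) = -718 + (-9 + 202/53) = -718 - 275/53 = -38329/53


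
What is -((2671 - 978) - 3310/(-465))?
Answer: -158111/93 ≈ -1700.1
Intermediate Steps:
-((2671 - 978) - 3310/(-465)) = -(1693 - 3310*(-1/465)) = -(1693 + 662/93) = -1*158111/93 = -158111/93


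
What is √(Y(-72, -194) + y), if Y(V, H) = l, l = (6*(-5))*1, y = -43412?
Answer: I*√43442 ≈ 208.43*I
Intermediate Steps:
l = -30 (l = -30*1 = -30)
Y(V, H) = -30
√(Y(-72, -194) + y) = √(-30 - 43412) = √(-43442) = I*√43442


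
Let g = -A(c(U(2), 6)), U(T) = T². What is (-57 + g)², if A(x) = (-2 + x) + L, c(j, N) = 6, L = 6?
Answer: 4489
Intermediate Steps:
A(x) = 4 + x (A(x) = (-2 + x) + 6 = 4 + x)
g = -10 (g = -(4 + 6) = -1*10 = -10)
(-57 + g)² = (-57 - 10)² = (-67)² = 4489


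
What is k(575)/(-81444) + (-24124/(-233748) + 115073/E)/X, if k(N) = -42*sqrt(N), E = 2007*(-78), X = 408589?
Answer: -642265775/415311587545842 + 35*sqrt(23)/13574 ≈ 0.012364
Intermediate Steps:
E = -156546
k(575)/(-81444) + (-24124/(-233748) + 115073/E)/X = -210*sqrt(23)/(-81444) + (-24124/(-233748) + 115073/(-156546))/408589 = -210*sqrt(23)*(-1/81444) + (-24124*(-1/233748) + 115073*(-1/156546))*(1/408589) = -210*sqrt(23)*(-1/81444) + (6031/58437 - 115073/156546)*(1/408589) = 35*sqrt(23)/13574 - 642265775/1016453178*1/408589 = 35*sqrt(23)/13574 - 642265775/415311587545842 = -642265775/415311587545842 + 35*sqrt(23)/13574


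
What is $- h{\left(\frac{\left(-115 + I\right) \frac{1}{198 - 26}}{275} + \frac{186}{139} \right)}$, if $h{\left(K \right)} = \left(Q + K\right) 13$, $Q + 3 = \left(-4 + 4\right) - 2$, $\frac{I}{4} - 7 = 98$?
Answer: $\frac{62486593}{1314940} \approx 47.521$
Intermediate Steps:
$I = 420$ ($I = 28 + 4 \cdot 98 = 28 + 392 = 420$)
$Q = -5$ ($Q = -3 + \left(\left(-4 + 4\right) - 2\right) = -3 + \left(0 - 2\right) = -3 - 2 = -5$)
$h{\left(K \right)} = -65 + 13 K$ ($h{\left(K \right)} = \left(-5 + K\right) 13 = -65 + 13 K$)
$- h{\left(\frac{\left(-115 + I\right) \frac{1}{198 - 26}}{275} + \frac{186}{139} \right)} = - (-65 + 13 \left(\frac{\left(-115 + 420\right) \frac{1}{198 - 26}}{275} + \frac{186}{139}\right)) = - (-65 + 13 \left(\frac{305}{172} \cdot \frac{1}{275} + 186 \cdot \frac{1}{139}\right)) = - (-65 + 13 \left(305 \cdot \frac{1}{172} \cdot \frac{1}{275} + \frac{186}{139}\right)) = - (-65 + 13 \left(\frac{305}{172} \cdot \frac{1}{275} + \frac{186}{139}\right)) = - (-65 + 13 \left(\frac{61}{9460} + \frac{186}{139}\right)) = - (-65 + 13 \cdot \frac{1768039}{1314940}) = - (-65 + \frac{22984507}{1314940}) = \left(-1\right) \left(- \frac{62486593}{1314940}\right) = \frac{62486593}{1314940}$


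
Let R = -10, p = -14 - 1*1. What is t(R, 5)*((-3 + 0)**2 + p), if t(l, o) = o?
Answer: -30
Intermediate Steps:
p = -15 (p = -14 - 1 = -15)
t(R, 5)*((-3 + 0)**2 + p) = 5*((-3 + 0)**2 - 15) = 5*((-3)**2 - 15) = 5*(9 - 15) = 5*(-6) = -30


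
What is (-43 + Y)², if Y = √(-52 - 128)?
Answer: 1669 - 516*I*√5 ≈ 1669.0 - 1153.8*I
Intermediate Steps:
Y = 6*I*√5 (Y = √(-180) = 6*I*√5 ≈ 13.416*I)
(-43 + Y)² = (-43 + 6*I*√5)²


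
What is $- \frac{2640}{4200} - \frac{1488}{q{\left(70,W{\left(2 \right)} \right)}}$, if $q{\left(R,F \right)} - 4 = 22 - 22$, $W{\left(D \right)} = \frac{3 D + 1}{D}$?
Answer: $- \frac{13042}{35} \approx -372.63$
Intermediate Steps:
$W{\left(D \right)} = \frac{1 + 3 D}{D}$
$q{\left(R,F \right)} = 4$ ($q{\left(R,F \right)} = 4 + \left(22 - 22\right) = 4 + 0 = 4$)
$- \frac{2640}{4200} - \frac{1488}{q{\left(70,W{\left(2 \right)} \right)}} = - \frac{2640}{4200} - \frac{1488}{4} = \left(-2640\right) \frac{1}{4200} - 372 = - \frac{22}{35} - 372 = - \frac{13042}{35}$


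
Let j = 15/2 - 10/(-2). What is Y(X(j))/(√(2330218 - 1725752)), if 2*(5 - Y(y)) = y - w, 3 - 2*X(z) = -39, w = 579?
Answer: 142*√604466/302233 ≈ 0.36529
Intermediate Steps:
j = 25/2 (j = 15*(½) - 10*(-½) = 15/2 + 5 = 25/2 ≈ 12.500)
X(z) = 21 (X(z) = 3/2 - ½*(-39) = 3/2 + 39/2 = 21)
Y(y) = 589/2 - y/2 (Y(y) = 5 - (y - 1*579)/2 = 5 - (y - 579)/2 = 5 - (-579 + y)/2 = 5 + (579/2 - y/2) = 589/2 - y/2)
Y(X(j))/(√(2330218 - 1725752)) = (589/2 - ½*21)/(√(2330218 - 1725752)) = (589/2 - 21/2)/(√604466) = 284*(√604466/604466) = 142*√604466/302233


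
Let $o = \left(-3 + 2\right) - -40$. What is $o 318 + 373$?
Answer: $12775$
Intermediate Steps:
$o = 39$ ($o = -1 + 40 = 39$)
$o 318 + 373 = 39 \cdot 318 + 373 = 12402 + 373 = 12775$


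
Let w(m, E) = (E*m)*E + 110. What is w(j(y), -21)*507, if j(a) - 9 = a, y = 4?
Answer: 2962401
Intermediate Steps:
j(a) = 9 + a
w(m, E) = 110 + m*E² (w(m, E) = m*E² + 110 = 110 + m*E²)
w(j(y), -21)*507 = (110 + (9 + 4)*(-21)²)*507 = (110 + 13*441)*507 = (110 + 5733)*507 = 5843*507 = 2962401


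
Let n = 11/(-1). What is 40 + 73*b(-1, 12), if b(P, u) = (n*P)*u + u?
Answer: 10552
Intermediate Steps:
n = -11 (n = 11*(-1) = -11)
b(P, u) = u - 11*P*u (b(P, u) = (-11*P)*u + u = -11*P*u + u = u - 11*P*u)
40 + 73*b(-1, 12) = 40 + 73*(12*(1 - 11*(-1))) = 40 + 73*(12*(1 + 11)) = 40 + 73*(12*12) = 40 + 73*144 = 40 + 10512 = 10552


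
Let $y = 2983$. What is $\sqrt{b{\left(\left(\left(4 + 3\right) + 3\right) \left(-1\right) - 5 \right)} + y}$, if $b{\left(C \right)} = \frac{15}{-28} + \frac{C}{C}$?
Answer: $\frac{\sqrt{584759}}{14} \approx 54.621$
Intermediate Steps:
$b{\left(C \right)} = \frac{13}{28}$ ($b{\left(C \right)} = 15 \left(- \frac{1}{28}\right) + 1 = - \frac{15}{28} + 1 = \frac{13}{28}$)
$\sqrt{b{\left(\left(\left(4 + 3\right) + 3\right) \left(-1\right) - 5 \right)} + y} = \sqrt{\frac{13}{28} + 2983} = \sqrt{\frac{83537}{28}} = \frac{\sqrt{584759}}{14}$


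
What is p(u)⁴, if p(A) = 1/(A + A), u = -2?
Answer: 1/256 ≈ 0.0039063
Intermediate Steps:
p(A) = 1/(2*A)
p(u)⁴ = ((½)/(-2))⁴ = ((½)*(-½))⁴ = (-¼)⁴ = 1/256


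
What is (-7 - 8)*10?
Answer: -150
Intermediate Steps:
(-7 - 8)*10 = -15*10 = -150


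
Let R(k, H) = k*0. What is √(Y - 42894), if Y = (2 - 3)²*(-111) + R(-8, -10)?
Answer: I*√43005 ≈ 207.38*I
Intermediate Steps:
R(k, H) = 0
Y = -111 (Y = (2 - 3)²*(-111) + 0 = (-1)²*(-111) + 0 = 1*(-111) + 0 = -111 + 0 = -111)
√(Y - 42894) = √(-111 - 42894) = √(-43005) = I*√43005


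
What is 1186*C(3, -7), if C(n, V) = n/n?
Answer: 1186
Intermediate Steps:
C(n, V) = 1
1186*C(3, -7) = 1186*1 = 1186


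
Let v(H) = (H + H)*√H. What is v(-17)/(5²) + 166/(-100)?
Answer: -83/50 - 34*I*√17/25 ≈ -1.66 - 5.6074*I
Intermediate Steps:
v(H) = 2*H^(3/2) (v(H) = (2*H)*√H = 2*H^(3/2))
v(-17)/(5²) + 166/(-100) = (2*(-17)^(3/2))/(5²) + 166/(-100) = (2*(-17*I*√17))/25 + 166*(-1/100) = -34*I*√17*(1/25) - 83/50 = -34*I*√17/25 - 83/50 = -83/50 - 34*I*√17/25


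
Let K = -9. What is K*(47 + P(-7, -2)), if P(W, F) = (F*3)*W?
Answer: -801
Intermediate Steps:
P(W, F) = 3*F*W (P(W, F) = (3*F)*W = 3*F*W)
K*(47 + P(-7, -2)) = -9*(47 + 3*(-2)*(-7)) = -9*(47 + 42) = -9*89 = -801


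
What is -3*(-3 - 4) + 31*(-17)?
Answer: -506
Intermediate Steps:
-3*(-3 - 4) + 31*(-17) = -3*(-7) - 527 = 21 - 527 = -506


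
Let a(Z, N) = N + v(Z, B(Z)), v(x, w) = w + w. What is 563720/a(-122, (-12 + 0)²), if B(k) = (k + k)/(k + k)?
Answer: 281860/73 ≈ 3861.1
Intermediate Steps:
B(k) = 1 (B(k) = (2*k)/((2*k)) = (2*k)*(1/(2*k)) = 1)
v(x, w) = 2*w
a(Z, N) = 2 + N (a(Z, N) = N + 2*1 = N + 2 = 2 + N)
563720/a(-122, (-12 + 0)²) = 563720/(2 + (-12 + 0)²) = 563720/(2 + (-12)²) = 563720/(2 + 144) = 563720/146 = 563720*(1/146) = 281860/73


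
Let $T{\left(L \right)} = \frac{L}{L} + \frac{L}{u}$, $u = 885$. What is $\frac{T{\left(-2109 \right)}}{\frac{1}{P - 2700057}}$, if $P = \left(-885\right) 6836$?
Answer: $\frac{3569966136}{295} \approx 1.2102 \cdot 10^{7}$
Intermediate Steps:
$P = -6049860$
$T{\left(L \right)} = 1 + \frac{L}{885}$ ($T{\left(L \right)} = \frac{L}{L} + \frac{L}{885} = 1 + L \frac{1}{885} = 1 + \frac{L}{885}$)
$\frac{T{\left(-2109 \right)}}{\frac{1}{P - 2700057}} = \frac{1 + \frac{1}{885} \left(-2109\right)}{\frac{1}{-6049860 - 2700057}} = \frac{1 - \frac{703}{295}}{\frac{1}{-8749917}} = - \frac{408}{295 \left(- \frac{1}{8749917}\right)} = \left(- \frac{408}{295}\right) \left(-8749917\right) = \frac{3569966136}{295}$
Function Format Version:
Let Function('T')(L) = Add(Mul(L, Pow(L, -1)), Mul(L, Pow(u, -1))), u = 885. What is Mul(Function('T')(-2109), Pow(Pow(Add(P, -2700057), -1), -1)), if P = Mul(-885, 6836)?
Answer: Rational(3569966136, 295) ≈ 1.2102e+7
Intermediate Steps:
P = -6049860
Function('T')(L) = Add(1, Mul(Rational(1, 885), L)) (Function('T')(L) = Add(Mul(L, Pow(L, -1)), Mul(L, Pow(885, -1))) = Add(1, Mul(L, Rational(1, 885))) = Add(1, Mul(Rational(1, 885), L)))
Mul(Function('T')(-2109), Pow(Pow(Add(P, -2700057), -1), -1)) = Mul(Add(1, Mul(Rational(1, 885), -2109)), Pow(Pow(Add(-6049860, -2700057), -1), -1)) = Mul(Add(1, Rational(-703, 295)), Pow(Pow(-8749917, -1), -1)) = Mul(Rational(-408, 295), Pow(Rational(-1, 8749917), -1)) = Mul(Rational(-408, 295), -8749917) = Rational(3569966136, 295)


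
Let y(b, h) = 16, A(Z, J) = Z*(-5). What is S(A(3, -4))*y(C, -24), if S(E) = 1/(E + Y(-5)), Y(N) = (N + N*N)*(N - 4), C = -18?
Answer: -16/195 ≈ -0.082051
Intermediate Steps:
A(Z, J) = -5*Z
Y(N) = (-4 + N)*(N + N²) (Y(N) = (N + N²)*(-4 + N) = (-4 + N)*(N + N²))
S(E) = 1/(-180 + E) (S(E) = 1/(E - 5*(-4 + (-5)² - 3*(-5))) = 1/(E - 5*(-4 + 25 + 15)) = 1/(E - 5*36) = 1/(E - 180) = 1/(-180 + E))
S(A(3, -4))*y(C, -24) = 16/(-180 - 5*3) = 16/(-180 - 15) = 16/(-195) = -1/195*16 = -16/195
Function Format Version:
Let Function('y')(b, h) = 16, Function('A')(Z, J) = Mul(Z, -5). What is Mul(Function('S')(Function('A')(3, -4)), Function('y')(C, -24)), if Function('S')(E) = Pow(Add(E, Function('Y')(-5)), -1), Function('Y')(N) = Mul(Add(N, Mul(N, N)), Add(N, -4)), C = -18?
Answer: Rational(-16, 195) ≈ -0.082051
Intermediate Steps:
Function('A')(Z, J) = Mul(-5, Z)
Function('Y')(N) = Mul(Add(-4, N), Add(N, Pow(N, 2))) (Function('Y')(N) = Mul(Add(N, Pow(N, 2)), Add(-4, N)) = Mul(Add(-4, N), Add(N, Pow(N, 2))))
Function('S')(E) = Pow(Add(-180, E), -1) (Function('S')(E) = Pow(Add(E, Mul(-5, Add(-4, Pow(-5, 2), Mul(-3, -5)))), -1) = Pow(Add(E, Mul(-5, Add(-4, 25, 15))), -1) = Pow(Add(E, Mul(-5, 36)), -1) = Pow(Add(E, -180), -1) = Pow(Add(-180, E), -1))
Mul(Function('S')(Function('A')(3, -4)), Function('y')(C, -24)) = Mul(Pow(Add(-180, Mul(-5, 3)), -1), 16) = Mul(Pow(Add(-180, -15), -1), 16) = Mul(Pow(-195, -1), 16) = Mul(Rational(-1, 195), 16) = Rational(-16, 195)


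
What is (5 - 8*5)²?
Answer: 1225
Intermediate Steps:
(5 - 8*5)² = (5 - 40)² = (-35)² = 1225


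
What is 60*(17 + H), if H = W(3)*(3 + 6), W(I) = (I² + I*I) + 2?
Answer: 11820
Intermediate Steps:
W(I) = 2 + 2*I² (W(I) = (I² + I²) + 2 = 2*I² + 2 = 2 + 2*I²)
H = 180 (H = (2 + 2*3²)*(3 + 6) = (2 + 2*9)*9 = (2 + 18)*9 = 20*9 = 180)
60*(17 + H) = 60*(17 + 180) = 60*197 = 11820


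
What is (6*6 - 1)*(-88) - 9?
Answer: -3089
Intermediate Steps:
(6*6 - 1)*(-88) - 9 = (36 - 1)*(-88) - 9 = 35*(-88) - 9 = -3080 - 9 = -3089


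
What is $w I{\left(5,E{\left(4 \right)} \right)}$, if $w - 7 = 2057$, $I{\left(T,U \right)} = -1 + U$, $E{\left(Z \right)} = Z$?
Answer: $6192$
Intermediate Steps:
$w = 2064$ ($w = 7 + 2057 = 2064$)
$w I{\left(5,E{\left(4 \right)} \right)} = 2064 \left(-1 + 4\right) = 2064 \cdot 3 = 6192$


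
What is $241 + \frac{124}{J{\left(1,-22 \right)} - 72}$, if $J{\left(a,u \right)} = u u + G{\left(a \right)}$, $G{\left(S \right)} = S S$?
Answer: $\frac{99657}{413} \approx 241.3$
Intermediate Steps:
$G{\left(S \right)} = S^{2}$
$J{\left(a,u \right)} = a^{2} + u^{2}$ ($J{\left(a,u \right)} = u u + a^{2} = u^{2} + a^{2} = a^{2} + u^{2}$)
$241 + \frac{124}{J{\left(1,-22 \right)} - 72} = 241 + \frac{124}{\left(1^{2} + \left(-22\right)^{2}\right) - 72} = 241 + \frac{124}{\left(1 + 484\right) - 72} = 241 + \frac{124}{485 - 72} = 241 + \frac{124}{413} = \frac{99657}{413}$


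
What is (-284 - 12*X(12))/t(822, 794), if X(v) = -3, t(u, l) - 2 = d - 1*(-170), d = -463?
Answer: 248/291 ≈ 0.85223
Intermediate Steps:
t(u, l) = -291 (t(u, l) = 2 + (-463 - 1*(-170)) = 2 + (-463 + 170) = 2 - 293 = -291)
(-284 - 12*X(12))/t(822, 794) = (-284 - 12*(-3))/(-291) = (-284 + 36)*(-1/291) = -248*(-1/291) = 248/291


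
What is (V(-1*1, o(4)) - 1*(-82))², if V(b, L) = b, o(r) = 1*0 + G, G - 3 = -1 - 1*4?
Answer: 6561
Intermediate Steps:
G = -2 (G = 3 + (-1 - 1*4) = 3 + (-1 - 4) = 3 - 5 = -2)
o(r) = -2 (o(r) = 1*0 - 2 = 0 - 2 = -2)
(V(-1*1, o(4)) - 1*(-82))² = (-1*1 - 1*(-82))² = (-1 + 82)² = 81² = 6561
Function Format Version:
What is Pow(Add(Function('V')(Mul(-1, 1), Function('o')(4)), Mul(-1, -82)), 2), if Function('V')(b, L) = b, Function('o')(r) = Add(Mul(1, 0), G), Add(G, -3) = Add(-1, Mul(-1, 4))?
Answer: 6561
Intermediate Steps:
G = -2 (G = Add(3, Add(-1, Mul(-1, 4))) = Add(3, Add(-1, -4)) = Add(3, -5) = -2)
Function('o')(r) = -2 (Function('o')(r) = Add(Mul(1, 0), -2) = Add(0, -2) = -2)
Pow(Add(Function('V')(Mul(-1, 1), Function('o')(4)), Mul(-1, -82)), 2) = Pow(Add(Mul(-1, 1), Mul(-1, -82)), 2) = Pow(Add(-1, 82), 2) = Pow(81, 2) = 6561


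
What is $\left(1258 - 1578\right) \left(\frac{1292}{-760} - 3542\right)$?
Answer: $1133984$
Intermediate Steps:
$\left(1258 - 1578\right) \left(\frac{1292}{-760} - 3542\right) = - 320 \left(1292 \left(- \frac{1}{760}\right) - 3542\right) = - 320 \left(- \frac{17}{10} - 3542\right) = \left(-320\right) \left(- \frac{35437}{10}\right) = 1133984$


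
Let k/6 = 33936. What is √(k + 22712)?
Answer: 2*√56582 ≈ 475.74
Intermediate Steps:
k = 203616 (k = 6*33936 = 203616)
√(k + 22712) = √(203616 + 22712) = √226328 = 2*√56582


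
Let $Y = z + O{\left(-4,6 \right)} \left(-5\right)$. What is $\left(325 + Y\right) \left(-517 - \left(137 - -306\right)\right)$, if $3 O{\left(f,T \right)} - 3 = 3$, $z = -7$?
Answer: $-295680$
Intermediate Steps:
$O{\left(f,T \right)} = 2$ ($O{\left(f,T \right)} = 1 + \frac{1}{3} \cdot 3 = 1 + 1 = 2$)
$Y = -17$ ($Y = -7 + 2 \left(-5\right) = -7 - 10 = -17$)
$\left(325 + Y\right) \left(-517 - \left(137 - -306\right)\right) = \left(325 - 17\right) \left(-517 - \left(137 - -306\right)\right) = 308 \left(-517 - \left(137 + 306\right)\right) = 308 \left(-517 - 443\right) = 308 \left(-960\right) = -295680$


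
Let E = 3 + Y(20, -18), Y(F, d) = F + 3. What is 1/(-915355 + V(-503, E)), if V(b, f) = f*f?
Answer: -1/914679 ≈ -1.0933e-6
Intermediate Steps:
Y(F, d) = 3 + F
E = 26 (E = 3 + (3 + 20) = 3 + 23 = 26)
V(b, f) = f²
1/(-915355 + V(-503, E)) = 1/(-915355 + 26²) = 1/(-915355 + 676) = 1/(-914679) = -1/914679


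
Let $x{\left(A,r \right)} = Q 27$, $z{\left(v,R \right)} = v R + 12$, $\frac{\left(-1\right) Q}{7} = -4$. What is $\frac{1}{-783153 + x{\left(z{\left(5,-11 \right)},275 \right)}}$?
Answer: $- \frac{1}{782397} \approx -1.2781 \cdot 10^{-6}$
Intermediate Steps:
$Q = 28$ ($Q = \left(-7\right) \left(-4\right) = 28$)
$z{\left(v,R \right)} = 12 + R v$ ($z{\left(v,R \right)} = R v + 12 = 12 + R v$)
$x{\left(A,r \right)} = 756$ ($x{\left(A,r \right)} = 28 \cdot 27 = 756$)
$\frac{1}{-783153 + x{\left(z{\left(5,-11 \right)},275 \right)}} = \frac{1}{-783153 + 756} = \frac{1}{-782397} = - \frac{1}{782397}$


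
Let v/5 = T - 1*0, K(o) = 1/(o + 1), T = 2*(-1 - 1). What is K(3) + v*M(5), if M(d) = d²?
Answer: -1999/4 ≈ -499.75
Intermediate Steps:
T = -4 (T = 2*(-2) = -4)
K(o) = 1/(1 + o)
v = -20 (v = 5*(-4 - 1*0) = 5*(-4 + 0) = 5*(-4) = -20)
K(3) + v*M(5) = 1/(1 + 3) - 20*5² = 1/4 - 20*25 = ¼ - 500 = -1999/4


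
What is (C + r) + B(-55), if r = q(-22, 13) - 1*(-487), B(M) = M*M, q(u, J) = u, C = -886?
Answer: 2604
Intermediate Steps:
B(M) = M**2
r = 465 (r = -22 - 1*(-487) = -22 + 487 = 465)
(C + r) + B(-55) = (-886 + 465) + (-55)**2 = -421 + 3025 = 2604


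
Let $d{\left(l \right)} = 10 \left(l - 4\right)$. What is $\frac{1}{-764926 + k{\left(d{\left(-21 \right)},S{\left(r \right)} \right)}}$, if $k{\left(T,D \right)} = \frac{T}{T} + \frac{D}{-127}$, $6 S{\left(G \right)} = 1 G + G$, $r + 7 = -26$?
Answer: $- \frac{127}{97145464} \approx -1.3073 \cdot 10^{-6}$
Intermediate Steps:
$r = -33$ ($r = -7 - 26 = -33$)
$d{\left(l \right)} = -40 + 10 l$ ($d{\left(l \right)} = 10 \left(-4 + l\right) = -40 + 10 l$)
$S{\left(G \right)} = \frac{G}{3}$ ($S{\left(G \right)} = \frac{1 G + G}{6} = \frac{G + G}{6} = \frac{2 G}{6} = \frac{G}{3}$)
$k{\left(T,D \right)} = 1 - \frac{D}{127}$ ($k{\left(T,D \right)} = 1 + D \left(- \frac{1}{127}\right) = 1 - \frac{D}{127}$)
$\frac{1}{-764926 + k{\left(d{\left(-21 \right)},S{\left(r \right)} \right)}} = \frac{1}{-764926 + \left(1 - \frac{\frac{1}{3} \left(-33\right)}{127}\right)} = \frac{1}{-764926 + \left(1 - - \frac{11}{127}\right)} = \frac{1}{-764926 + \left(1 + \frac{11}{127}\right)} = \frac{1}{-764926 + \frac{138}{127}} = \frac{1}{- \frac{97145464}{127}} = - \frac{127}{97145464}$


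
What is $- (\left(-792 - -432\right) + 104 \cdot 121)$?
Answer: $-12224$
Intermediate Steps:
$- (\left(-792 - -432\right) + 104 \cdot 121) = - (\left(-792 + 432\right) + 12584) = - (-360 + 12584) = \left(-1\right) 12224 = -12224$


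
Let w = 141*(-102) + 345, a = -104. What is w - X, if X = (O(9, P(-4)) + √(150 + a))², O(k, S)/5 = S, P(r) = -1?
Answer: -14108 + 10*√46 ≈ -14040.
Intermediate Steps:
w = -14037 (w = -14382 + 345 = -14037)
O(k, S) = 5*S
X = (-5 + √46)² (X = (5*(-1) + √(150 - 104))² = (-5 + √46)² ≈ 3.1767)
w - X = -14037 - (5 - √46)²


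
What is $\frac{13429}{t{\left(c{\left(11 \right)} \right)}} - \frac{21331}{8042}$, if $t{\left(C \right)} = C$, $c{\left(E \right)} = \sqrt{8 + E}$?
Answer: $- \frac{21331}{8042} + \frac{13429 \sqrt{19}}{19} \approx 3078.2$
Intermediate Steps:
$\frac{13429}{t{\left(c{\left(11 \right)} \right)}} - \frac{21331}{8042} = \frac{13429}{\sqrt{8 + 11}} - \frac{21331}{8042} = \frac{13429}{\sqrt{19}} - \frac{21331}{8042} = 13429 \frac{\sqrt{19}}{19} - \frac{21331}{8042} = \frac{13429 \sqrt{19}}{19} - \frac{21331}{8042} = - \frac{21331}{8042} + \frac{13429 \sqrt{19}}{19}$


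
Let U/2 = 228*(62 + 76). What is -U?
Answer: -62928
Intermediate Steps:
U = 62928 (U = 2*(228*(62 + 76)) = 2*(228*138) = 2*31464 = 62928)
-U = -1*62928 = -62928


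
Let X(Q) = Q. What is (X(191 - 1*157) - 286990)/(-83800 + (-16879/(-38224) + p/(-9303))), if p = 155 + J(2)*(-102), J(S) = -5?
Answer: 14577277565376/4256995723889 ≈ 3.4243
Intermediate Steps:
p = 665 (p = 155 - 5*(-102) = 155 + 510 = 665)
(X(191 - 1*157) - 286990)/(-83800 + (-16879/(-38224) + p/(-9303))) = ((191 - 1*157) - 286990)/(-83800 + (-16879/(-38224) + 665/(-9303))) = ((191 - 157) - 286990)/(-83800 + (-16879*(-1/38224) + 665*(-1/9303))) = (34 - 286990)/(-83800 + (16879/38224 - 95/1329)) = -286956/(-83800 + 18800911/50799696) = -286956/(-4256995723889/50799696) = -286956*(-50799696/4256995723889) = 14577277565376/4256995723889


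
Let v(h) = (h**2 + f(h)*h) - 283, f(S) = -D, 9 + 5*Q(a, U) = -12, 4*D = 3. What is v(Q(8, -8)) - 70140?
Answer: -7040221/100 ≈ -70402.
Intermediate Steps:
D = 3/4 (D = (1/4)*3 = 3/4 ≈ 0.75000)
Q(a, U) = -21/5 (Q(a, U) = -9/5 + (1/5)*(-12) = -9/5 - 12/5 = -21/5)
f(S) = -3/4 (f(S) = -1*3/4 = -3/4)
v(h) = -283 + h**2 - 3*h/4 (v(h) = (h**2 - 3*h/4) - 283 = -283 + h**2 - 3*h/4)
v(Q(8, -8)) - 70140 = (-283 + (-21/5)**2 - 3/4*(-21/5)) - 70140 = (-283 + 441/25 + 63/20) - 70140 = -26221/100 - 70140 = -7040221/100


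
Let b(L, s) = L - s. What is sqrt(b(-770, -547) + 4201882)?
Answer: 3*sqrt(466851) ≈ 2049.8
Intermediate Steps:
sqrt(b(-770, -547) + 4201882) = sqrt((-770 - 1*(-547)) + 4201882) = sqrt((-770 + 547) + 4201882) = sqrt(-223 + 4201882) = sqrt(4201659) = 3*sqrt(466851)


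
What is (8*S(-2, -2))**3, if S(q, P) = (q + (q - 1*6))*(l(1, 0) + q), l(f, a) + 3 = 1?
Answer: 32768000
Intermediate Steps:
l(f, a) = -2 (l(f, a) = -3 + 1 = -2)
S(q, P) = (-6 + 2*q)*(-2 + q) (S(q, P) = (q + (q - 1*6))*(-2 + q) = (q + (q - 6))*(-2 + q) = (q + (-6 + q))*(-2 + q) = (-6 + 2*q)*(-2 + q))
(8*S(-2, -2))**3 = (8*(12 - 10*(-2) + 2*(-2)**2))**3 = (8*(12 + 20 + 2*4))**3 = (8*(12 + 20 + 8))**3 = (8*40)**3 = 320**3 = 32768000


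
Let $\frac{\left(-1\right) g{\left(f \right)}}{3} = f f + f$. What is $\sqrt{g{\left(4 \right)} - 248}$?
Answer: $2 i \sqrt{77} \approx 17.55 i$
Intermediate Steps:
$g{\left(f \right)} = - 3 f - 3 f^{2}$ ($g{\left(f \right)} = - 3 \left(f f + f\right) = - 3 \left(f^{2} + f\right) = - 3 \left(f + f^{2}\right) = - 3 f - 3 f^{2}$)
$\sqrt{g{\left(4 \right)} - 248} = \sqrt{\left(-3\right) 4 \left(1 + 4\right) - 248} = \sqrt{\left(-3\right) 4 \cdot 5 - 248} = \sqrt{-60 - 248} = \sqrt{-308} = 2 i \sqrt{77}$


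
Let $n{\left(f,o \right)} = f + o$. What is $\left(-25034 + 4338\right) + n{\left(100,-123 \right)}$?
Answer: $-20719$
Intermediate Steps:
$\left(-25034 + 4338\right) + n{\left(100,-123 \right)} = \left(-25034 + 4338\right) + \left(100 - 123\right) = -20696 - 23 = -20719$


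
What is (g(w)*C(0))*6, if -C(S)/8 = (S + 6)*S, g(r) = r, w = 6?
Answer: 0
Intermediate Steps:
C(S) = -8*S*(6 + S) (C(S) = -8*(S + 6)*S = -8*(6 + S)*S = -8*S*(6 + S))
(g(w)*C(0))*6 = (6*(-8*0*(6 + 0)))*6 = (6*(-8*0*6))*6 = (6*0)*6 = 0*6 = 0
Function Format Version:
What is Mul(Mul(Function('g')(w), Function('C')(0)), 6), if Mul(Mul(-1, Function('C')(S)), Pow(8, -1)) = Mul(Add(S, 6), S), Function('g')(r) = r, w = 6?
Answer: 0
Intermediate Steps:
Function('C')(S) = Mul(-8, S, Add(6, S)) (Function('C')(S) = Mul(-8, Mul(Add(S, 6), S)) = Mul(-8, Mul(Add(6, S), S)) = Mul(-8, Mul(S, Add(6, S))) = Mul(-8, S, Add(6, S)))
Mul(Mul(Function('g')(w), Function('C')(0)), 6) = Mul(Mul(6, Mul(-8, 0, Add(6, 0))), 6) = Mul(Mul(6, Mul(-8, 0, 6)), 6) = Mul(Mul(6, 0), 6) = Mul(0, 6) = 0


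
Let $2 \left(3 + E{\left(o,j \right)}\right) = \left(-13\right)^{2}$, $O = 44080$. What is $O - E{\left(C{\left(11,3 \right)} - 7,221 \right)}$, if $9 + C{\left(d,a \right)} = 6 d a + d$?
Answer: $\frac{87997}{2} \approx 43999.0$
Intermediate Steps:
$C{\left(d,a \right)} = -9 + d + 6 a d$ ($C{\left(d,a \right)} = -9 + \left(6 d a + d\right) = -9 + \left(6 a d + d\right) = -9 + \left(d + 6 a d\right) = -9 + d + 6 a d$)
$E{\left(o,j \right)} = \frac{163}{2}$ ($E{\left(o,j \right)} = -3 + \frac{\left(-13\right)^{2}}{2} = -3 + \frac{1}{2} \cdot 169 = -3 + \frac{169}{2} = \frac{163}{2}$)
$O - E{\left(C{\left(11,3 \right)} - 7,221 \right)} = 44080 - \frac{163}{2} = \frac{87997}{2}$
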